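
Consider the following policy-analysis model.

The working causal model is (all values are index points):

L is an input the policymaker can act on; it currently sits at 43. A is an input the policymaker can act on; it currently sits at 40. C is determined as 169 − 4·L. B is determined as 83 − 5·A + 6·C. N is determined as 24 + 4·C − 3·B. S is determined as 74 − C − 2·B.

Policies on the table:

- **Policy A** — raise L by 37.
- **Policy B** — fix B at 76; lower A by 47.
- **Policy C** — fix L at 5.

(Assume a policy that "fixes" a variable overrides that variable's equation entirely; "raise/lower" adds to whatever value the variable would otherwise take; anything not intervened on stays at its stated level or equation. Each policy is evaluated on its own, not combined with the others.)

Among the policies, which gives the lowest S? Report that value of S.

Policy A (L + 37):
  L = 43 + 37 = 80
  A = 40
  C = 169 − 4·80 = -151
  B = 83 − 5·40 + 6·(-151) = -1023
  S = 74 − (-151) − 2·(-1023) = 2271
Policy B (B := 76, A − 47):
  L = 43
  A = 40 − 47 = -7
  C = 169 − 4·43 = -3
  B = 76
  S = 74 − (-3) − 2·76 = -75
Policy C (L := 5):
  L = 5
  A = 40
  C = 169 − 4·5 = 149
  B = 83 − 5·40 + 6·149 = 777
  S = 74 − 149 − 2·777 = -1629
Comparing — Policy A: S=2271, Policy B: S=-75, Policy C: S=-1629. Lowest is -1629 (Policy C).

-1629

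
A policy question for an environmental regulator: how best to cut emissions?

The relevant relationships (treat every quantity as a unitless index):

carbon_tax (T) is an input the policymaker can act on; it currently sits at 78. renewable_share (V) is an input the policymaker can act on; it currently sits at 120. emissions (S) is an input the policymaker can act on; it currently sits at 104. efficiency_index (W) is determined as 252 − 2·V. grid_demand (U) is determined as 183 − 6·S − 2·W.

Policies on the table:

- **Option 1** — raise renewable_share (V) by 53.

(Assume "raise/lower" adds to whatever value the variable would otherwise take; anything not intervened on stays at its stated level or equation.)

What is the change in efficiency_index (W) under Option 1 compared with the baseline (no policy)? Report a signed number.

Baseline:
  V = 120
  W = 252 − 2·120 = 12
Option 1 (V + 53):
  V = 120 + 53 = 173
  W = 252 − 2·173 = -94
Change in W: -94 − 12 = -106

-106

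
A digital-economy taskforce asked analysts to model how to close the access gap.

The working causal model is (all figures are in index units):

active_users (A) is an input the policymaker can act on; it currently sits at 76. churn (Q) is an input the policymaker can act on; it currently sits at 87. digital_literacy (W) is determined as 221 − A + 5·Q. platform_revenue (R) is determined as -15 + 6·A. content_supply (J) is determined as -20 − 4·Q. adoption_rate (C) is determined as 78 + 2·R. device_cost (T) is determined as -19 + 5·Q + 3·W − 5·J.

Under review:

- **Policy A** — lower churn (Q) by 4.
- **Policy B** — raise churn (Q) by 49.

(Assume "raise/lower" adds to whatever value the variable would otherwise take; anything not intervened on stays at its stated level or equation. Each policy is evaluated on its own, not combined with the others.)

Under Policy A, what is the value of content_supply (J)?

Policy A (Q − 4):
  Q = 87 − 4 = 83
  J = -20 − 4·83 = -352

-352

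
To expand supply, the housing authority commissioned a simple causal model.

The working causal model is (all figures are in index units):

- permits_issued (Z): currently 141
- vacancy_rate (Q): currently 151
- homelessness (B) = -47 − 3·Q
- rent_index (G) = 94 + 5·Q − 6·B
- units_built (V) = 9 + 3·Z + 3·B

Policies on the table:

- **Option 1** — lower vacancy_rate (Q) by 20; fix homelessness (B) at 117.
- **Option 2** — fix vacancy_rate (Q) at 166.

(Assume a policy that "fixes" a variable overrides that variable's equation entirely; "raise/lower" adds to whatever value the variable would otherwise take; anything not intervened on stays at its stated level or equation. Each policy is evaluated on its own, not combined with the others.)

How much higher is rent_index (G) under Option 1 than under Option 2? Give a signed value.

Option 1 (Q − 20, B := 117):
  Q = 151 − 20 = 131
  B = 117
  G = 94 + 5·131 − 6·117 = 47
Option 2 (Q := 166):
  Q = 166
  B = -47 − 3·166 = -545
  G = 94 + 5·166 − 6·(-545) = 4194
G: 47 − 4194 = -4147

-4147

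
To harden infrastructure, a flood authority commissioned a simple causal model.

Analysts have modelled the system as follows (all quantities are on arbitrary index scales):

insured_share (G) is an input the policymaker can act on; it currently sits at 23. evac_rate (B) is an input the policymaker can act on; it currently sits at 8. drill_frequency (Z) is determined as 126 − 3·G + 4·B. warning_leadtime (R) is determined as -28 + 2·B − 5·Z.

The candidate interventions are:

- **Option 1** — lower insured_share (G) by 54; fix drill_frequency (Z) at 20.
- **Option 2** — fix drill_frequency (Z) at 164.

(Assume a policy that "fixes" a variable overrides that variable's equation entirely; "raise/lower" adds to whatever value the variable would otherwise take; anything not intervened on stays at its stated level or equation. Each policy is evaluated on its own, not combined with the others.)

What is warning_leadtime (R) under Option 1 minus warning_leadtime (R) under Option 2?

Option 1 (G − 54, Z := 20):
  G = 23 − 54 = -31
  B = 8
  Z = 20
  R = -28 + 2·8 − 5·20 = -112
Option 2 (Z := 164):
  G = 23
  B = 8
  Z = 164
  R = -28 + 2·8 − 5·164 = -832
R: -112 − (-832) = 720

720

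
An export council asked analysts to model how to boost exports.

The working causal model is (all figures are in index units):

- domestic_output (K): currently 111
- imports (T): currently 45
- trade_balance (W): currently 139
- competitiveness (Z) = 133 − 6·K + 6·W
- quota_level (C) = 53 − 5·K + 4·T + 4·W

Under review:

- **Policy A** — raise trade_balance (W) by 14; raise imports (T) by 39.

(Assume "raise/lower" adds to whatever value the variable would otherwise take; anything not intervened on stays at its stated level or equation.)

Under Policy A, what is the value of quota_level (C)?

Policy A (W + 14, T + 39):
  K = 111
  T = 45 + 39 = 84
  W = 139 + 14 = 153
  C = 53 − 5·111 + 4·84 + 4·153 = 446

446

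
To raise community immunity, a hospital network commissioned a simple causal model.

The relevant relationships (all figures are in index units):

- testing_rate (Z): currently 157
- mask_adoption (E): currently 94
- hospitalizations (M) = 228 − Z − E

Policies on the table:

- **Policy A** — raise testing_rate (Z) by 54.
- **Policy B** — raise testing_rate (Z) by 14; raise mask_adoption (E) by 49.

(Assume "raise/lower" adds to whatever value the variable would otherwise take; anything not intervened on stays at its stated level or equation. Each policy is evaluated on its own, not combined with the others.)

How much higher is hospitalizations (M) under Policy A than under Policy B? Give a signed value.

Policy A (Z + 54):
  Z = 157 + 54 = 211
  E = 94
  M = 228 − 211 − 94 = -77
Policy B (Z + 14, E + 49):
  Z = 157 + 14 = 171
  E = 94 + 49 = 143
  M = 228 − 171 − 143 = -86
M: -77 − (-86) = 9

9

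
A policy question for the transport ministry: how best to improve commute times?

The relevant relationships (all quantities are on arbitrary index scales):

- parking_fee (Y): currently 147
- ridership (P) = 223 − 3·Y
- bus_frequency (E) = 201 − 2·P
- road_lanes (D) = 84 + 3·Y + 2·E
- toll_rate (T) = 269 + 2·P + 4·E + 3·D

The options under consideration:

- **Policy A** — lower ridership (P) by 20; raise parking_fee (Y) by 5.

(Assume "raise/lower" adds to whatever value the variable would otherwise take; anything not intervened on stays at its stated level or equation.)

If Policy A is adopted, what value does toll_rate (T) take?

8453

Policy A (P − 20, Y + 5):
  Y = 147 + 5 = 152
  P = 223 − 3·152 (−20 from intervention) = -253
  E = 201 − 2·(-253) = 707
  D = 84 + 3·152 + 2·707 = 1954
  T = 269 + 2·(-253) + 4·707 + 3·1954 = 8453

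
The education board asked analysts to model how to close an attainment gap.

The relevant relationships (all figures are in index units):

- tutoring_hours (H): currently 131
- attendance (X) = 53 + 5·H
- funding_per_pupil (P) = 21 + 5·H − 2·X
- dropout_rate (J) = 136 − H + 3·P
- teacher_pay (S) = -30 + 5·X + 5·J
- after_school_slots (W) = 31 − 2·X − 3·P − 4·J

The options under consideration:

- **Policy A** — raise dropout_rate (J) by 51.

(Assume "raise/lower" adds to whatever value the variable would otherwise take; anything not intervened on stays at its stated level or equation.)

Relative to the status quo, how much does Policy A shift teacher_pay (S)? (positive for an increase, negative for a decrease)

Baseline:
  H = 131
  X = 53 + 5·131 = 708
  P = 21 + 5·131 − 2·708 = -740
  J = 136 − 131 + 3·(-740) = -2215
  S = -30 + 5·708 + 5·(-2215) = -7565
Policy A (J + 51):
  H = 131
  X = 53 + 5·131 = 708
  P = 21 + 5·131 − 2·708 = -740
  J = 136 − 131 + 3·(-740) (+51 from intervention) = -2164
  S = -30 + 5·708 + 5·(-2164) = -7310
Change in S: -7310 − (-7565) = 255

255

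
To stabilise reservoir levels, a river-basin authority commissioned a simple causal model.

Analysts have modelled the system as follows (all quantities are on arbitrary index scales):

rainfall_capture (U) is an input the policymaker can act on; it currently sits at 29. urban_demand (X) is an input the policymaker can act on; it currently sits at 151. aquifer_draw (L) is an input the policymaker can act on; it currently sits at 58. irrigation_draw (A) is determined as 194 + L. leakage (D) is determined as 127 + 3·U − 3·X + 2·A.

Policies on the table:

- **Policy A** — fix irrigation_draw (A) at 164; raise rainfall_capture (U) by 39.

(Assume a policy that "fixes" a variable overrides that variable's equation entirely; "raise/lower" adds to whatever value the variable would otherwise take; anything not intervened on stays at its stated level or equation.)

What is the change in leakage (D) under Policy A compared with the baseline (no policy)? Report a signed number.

Baseline:
  U = 29
  X = 151
  L = 58
  A = 194 + 58 = 252
  D = 127 + 3·29 − 3·151 + 2·252 = 265
Policy A (A := 164, U + 39):
  U = 29 + 39 = 68
  X = 151
  L = 58
  A = 164
  D = 127 + 3·68 − 3·151 + 2·164 = 206
Change in D: 206 − 265 = -59

-59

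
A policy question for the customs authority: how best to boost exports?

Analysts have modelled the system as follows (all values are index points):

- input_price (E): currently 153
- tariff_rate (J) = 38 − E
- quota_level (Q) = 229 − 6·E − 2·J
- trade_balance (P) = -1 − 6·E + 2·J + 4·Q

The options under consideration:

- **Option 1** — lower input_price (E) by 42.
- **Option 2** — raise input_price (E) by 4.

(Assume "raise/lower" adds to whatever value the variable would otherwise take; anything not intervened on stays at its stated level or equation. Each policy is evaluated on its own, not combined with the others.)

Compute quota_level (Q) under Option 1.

Option 1 (E − 42):
  E = 153 − 42 = 111
  J = 38 − 111 = -73
  Q = 229 − 6·111 − 2·(-73) = -291

-291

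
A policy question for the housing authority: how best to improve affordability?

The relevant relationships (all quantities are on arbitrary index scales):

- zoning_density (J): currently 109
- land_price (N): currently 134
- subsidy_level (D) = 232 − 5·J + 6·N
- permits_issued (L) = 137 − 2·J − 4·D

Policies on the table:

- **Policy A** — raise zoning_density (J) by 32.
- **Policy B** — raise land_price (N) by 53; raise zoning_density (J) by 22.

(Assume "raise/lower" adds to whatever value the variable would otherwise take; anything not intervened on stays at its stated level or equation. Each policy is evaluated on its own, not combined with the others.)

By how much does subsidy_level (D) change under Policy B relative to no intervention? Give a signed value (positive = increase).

Baseline:
  J = 109
  N = 134
  D = 232 − 5·109 + 6·134 = 491
Policy B (N + 53, J + 22):
  J = 109 + 22 = 131
  N = 134 + 53 = 187
  D = 232 − 5·131 + 6·187 = 699
Change in D: 699 − 491 = 208

208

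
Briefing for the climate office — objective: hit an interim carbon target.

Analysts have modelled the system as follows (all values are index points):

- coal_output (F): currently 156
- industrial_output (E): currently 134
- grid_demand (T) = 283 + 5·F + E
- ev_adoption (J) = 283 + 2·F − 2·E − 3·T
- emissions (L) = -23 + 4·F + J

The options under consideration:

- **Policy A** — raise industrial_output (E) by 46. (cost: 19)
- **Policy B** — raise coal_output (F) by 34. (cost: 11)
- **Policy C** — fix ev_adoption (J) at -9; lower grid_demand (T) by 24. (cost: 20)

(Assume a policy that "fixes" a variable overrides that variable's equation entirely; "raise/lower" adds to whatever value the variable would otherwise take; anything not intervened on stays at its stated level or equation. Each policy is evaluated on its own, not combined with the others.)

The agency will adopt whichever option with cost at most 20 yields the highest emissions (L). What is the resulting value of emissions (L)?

Policy A (E + 46):
  F = 156
  E = 134 + 46 = 180
  T = 283 + 5·156 + 180 = 1243
  J = 283 + 2·156 − 2·180 − 3·1243 = -3494
  L = -23 + 4·156 + (-3494) = -2893
Policy B (F + 34):
  F = 156 + 34 = 190
  E = 134
  T = 283 + 5·190 + 134 = 1367
  J = 283 + 2·190 − 2·134 − 3·1367 = -3706
  L = -23 + 4·190 + (-3706) = -2969
Policy C (J := -9, T − 24):
  F = 156
  E = 134
  T = 283 + 5·156 + 134 (−24 from intervention) = 1173
  J = -9
  L = -23 + 4·156 + (-9) = 592
Comparing — Policy A: L=-2893, Policy B: L=-2969, Policy C: L=592. Highest is 592 (Policy C).

592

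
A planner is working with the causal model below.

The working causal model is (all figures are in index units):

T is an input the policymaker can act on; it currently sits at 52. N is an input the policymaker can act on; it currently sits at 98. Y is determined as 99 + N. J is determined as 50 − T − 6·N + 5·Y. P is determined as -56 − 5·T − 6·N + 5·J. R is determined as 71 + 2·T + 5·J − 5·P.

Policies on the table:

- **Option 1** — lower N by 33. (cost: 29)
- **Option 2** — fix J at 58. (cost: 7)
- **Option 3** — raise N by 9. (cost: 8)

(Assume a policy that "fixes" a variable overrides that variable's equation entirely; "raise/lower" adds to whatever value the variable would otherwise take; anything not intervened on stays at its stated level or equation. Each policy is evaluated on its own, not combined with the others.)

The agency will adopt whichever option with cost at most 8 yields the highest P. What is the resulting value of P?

972

Option 2 (J := 58):
  T = 52
  N = 98
  Y = 99 + 98 = 197
  J = 58
  P = -56 − 5·52 − 6·98 + 5·58 = -614
Option 3 (N + 9):
  T = 52
  N = 98 + 9 = 107
  Y = 99 + 107 = 206
  J = 50 − 52 − 6·107 + 5·206 = 386
  P = -56 − 5·52 − 6·107 + 5·386 = 972
Comparing — Option 2: P=-614, Option 3: P=972. Highest is 972 (Option 3).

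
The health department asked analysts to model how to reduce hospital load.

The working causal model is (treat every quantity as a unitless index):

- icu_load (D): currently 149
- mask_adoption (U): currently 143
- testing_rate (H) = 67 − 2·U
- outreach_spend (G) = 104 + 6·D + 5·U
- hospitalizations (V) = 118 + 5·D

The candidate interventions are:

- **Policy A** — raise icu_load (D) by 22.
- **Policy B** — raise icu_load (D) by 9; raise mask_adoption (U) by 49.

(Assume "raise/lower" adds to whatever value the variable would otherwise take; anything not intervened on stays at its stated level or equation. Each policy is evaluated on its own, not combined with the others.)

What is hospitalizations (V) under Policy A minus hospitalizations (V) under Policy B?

65

Policy A (D + 22):
  D = 149 + 22 = 171
  V = 118 + 5·171 = 973
Policy B (D + 9, U + 49):
  D = 149 + 9 = 158
  V = 118 + 5·158 = 908
V: 973 − 908 = 65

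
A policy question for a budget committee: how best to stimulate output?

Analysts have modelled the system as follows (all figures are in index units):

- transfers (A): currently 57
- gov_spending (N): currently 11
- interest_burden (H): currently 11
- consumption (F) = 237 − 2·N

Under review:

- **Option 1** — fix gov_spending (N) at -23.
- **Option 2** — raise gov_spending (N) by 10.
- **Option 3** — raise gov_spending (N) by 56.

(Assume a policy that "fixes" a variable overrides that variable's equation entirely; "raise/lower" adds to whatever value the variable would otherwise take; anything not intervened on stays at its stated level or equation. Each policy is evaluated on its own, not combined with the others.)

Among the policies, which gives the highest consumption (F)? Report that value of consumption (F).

Option 1 (N := -23):
  N = -23
  F = 237 − 2·(-23) = 283
Option 2 (N + 10):
  N = 11 + 10 = 21
  F = 237 − 2·21 = 195
Option 3 (N + 56):
  N = 11 + 56 = 67
  F = 237 − 2·67 = 103
Comparing — Option 1: F=283, Option 2: F=195, Option 3: F=103. Highest is 283 (Option 1).

283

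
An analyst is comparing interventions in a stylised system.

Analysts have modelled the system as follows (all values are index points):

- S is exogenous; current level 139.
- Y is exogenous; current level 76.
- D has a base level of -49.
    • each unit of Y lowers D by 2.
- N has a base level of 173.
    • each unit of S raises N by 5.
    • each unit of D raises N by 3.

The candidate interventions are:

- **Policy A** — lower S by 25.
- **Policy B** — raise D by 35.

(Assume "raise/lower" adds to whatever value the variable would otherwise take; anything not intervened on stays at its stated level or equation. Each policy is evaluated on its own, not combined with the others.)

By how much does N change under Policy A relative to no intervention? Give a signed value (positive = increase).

-125

Baseline:
  S = 139
  Y = 76
  D = -49 − 2·76 = -201
  N = 173 + 5·139 + 3·(-201) = 265
Policy A (S − 25):
  S = 139 − 25 = 114
  Y = 76
  D = -49 − 2·76 = -201
  N = 173 + 5·114 + 3·(-201) = 140
Change in N: 140 − 265 = -125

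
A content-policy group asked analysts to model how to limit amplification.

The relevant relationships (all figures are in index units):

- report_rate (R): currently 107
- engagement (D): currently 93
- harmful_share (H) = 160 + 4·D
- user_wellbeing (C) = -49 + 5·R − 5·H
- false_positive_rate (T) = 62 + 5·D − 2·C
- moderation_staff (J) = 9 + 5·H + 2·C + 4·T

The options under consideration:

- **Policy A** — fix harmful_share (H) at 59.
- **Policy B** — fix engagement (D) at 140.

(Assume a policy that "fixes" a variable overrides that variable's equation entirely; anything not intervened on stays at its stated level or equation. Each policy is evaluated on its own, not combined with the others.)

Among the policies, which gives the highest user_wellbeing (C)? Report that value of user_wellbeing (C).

191

Policy A (H := 59):
  R = 107
  D = 93
  H = 59
  C = -49 + 5·107 − 5·59 = 191
Policy B (D := 140):
  R = 107
  D = 140
  H = 160 + 4·140 = 720
  C = -49 + 5·107 − 5·720 = -3114
Comparing — Policy A: C=191, Policy B: C=-3114. Highest is 191 (Policy A).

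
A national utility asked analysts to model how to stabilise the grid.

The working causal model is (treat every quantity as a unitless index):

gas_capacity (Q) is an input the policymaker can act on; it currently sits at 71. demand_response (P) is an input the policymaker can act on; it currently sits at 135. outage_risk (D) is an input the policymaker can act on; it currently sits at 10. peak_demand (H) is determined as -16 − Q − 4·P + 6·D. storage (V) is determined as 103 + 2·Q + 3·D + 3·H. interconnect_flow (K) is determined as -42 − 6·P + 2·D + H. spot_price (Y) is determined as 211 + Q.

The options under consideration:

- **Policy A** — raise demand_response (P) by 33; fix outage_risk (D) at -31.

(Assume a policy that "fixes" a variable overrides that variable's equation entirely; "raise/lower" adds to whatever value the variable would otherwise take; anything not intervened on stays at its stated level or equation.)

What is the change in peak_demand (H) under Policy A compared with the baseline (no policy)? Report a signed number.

-378

Baseline:
  Q = 71
  P = 135
  D = 10
  H = -16 − 71 − 4·135 + 6·10 = -567
Policy A (P + 33, D := -31):
  Q = 71
  P = 135 + 33 = 168
  D = -31
  H = -16 − 71 − 4·168 + 6·(-31) = -945
Change in H: -945 − (-567) = -378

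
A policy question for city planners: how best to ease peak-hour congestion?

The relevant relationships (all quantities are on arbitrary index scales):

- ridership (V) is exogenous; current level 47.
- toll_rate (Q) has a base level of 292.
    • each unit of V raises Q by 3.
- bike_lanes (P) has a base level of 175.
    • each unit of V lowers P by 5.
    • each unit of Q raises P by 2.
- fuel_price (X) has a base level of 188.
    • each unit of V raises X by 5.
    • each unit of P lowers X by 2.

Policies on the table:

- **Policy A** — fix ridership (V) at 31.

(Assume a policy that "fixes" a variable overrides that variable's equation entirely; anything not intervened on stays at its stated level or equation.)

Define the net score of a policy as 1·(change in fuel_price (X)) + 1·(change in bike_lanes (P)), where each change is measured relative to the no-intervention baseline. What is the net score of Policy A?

Baseline:
  V = 47
  Q = 292 + 3·47 = 433
  P = 175 − 5·47 + 2·433 = 806
  X = 188 + 5·47 − 2·806 = -1189
Policy A (V := 31):
  V = 31
  Q = 292 + 3·31 = 385
  P = 175 − 5·31 + 2·385 = 790
  X = 188 + 5·31 − 2·790 = -1237
ΔX = -1237 − (-1189) = -48; ΔP = 790 − 806 = -16
Score = 1·(-48) + 1·(-16) = -64

-64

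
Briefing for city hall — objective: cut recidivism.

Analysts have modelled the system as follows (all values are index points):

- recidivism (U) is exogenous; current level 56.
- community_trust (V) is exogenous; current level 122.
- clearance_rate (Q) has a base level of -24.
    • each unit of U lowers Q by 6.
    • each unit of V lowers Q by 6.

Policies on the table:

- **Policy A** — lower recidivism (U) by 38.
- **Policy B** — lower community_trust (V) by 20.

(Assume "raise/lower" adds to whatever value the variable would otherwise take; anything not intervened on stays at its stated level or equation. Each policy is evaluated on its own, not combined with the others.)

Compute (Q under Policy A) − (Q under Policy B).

108

Policy A (U − 38):
  U = 56 − 38 = 18
  V = 122
  Q = -24 − 6·18 − 6·122 = -864
Policy B (V − 20):
  U = 56
  V = 122 − 20 = 102
  Q = -24 − 6·56 − 6·102 = -972
Q: -864 − (-972) = 108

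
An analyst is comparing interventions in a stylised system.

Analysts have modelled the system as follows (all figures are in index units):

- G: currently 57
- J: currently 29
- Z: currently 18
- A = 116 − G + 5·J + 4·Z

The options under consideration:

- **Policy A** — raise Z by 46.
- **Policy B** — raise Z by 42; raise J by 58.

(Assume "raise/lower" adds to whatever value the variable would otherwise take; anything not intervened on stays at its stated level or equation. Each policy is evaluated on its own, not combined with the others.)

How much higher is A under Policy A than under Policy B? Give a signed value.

-274

Policy A (Z + 46):
  G = 57
  J = 29
  Z = 18 + 46 = 64
  A = 116 − 57 + 5·29 + 4·64 = 460
Policy B (Z + 42, J + 58):
  G = 57
  J = 29 + 58 = 87
  Z = 18 + 42 = 60
  A = 116 − 57 + 5·87 + 4·60 = 734
A: 460 − 734 = -274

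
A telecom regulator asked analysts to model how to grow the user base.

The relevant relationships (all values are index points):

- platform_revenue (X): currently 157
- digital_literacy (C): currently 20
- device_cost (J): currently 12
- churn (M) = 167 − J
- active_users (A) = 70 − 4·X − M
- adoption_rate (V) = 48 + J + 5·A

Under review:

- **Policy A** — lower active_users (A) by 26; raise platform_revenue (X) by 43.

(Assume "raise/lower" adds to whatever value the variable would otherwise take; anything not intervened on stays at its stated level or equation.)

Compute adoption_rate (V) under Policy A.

-4495

Policy A (A − 26, X + 43):
  X = 157 + 43 = 200
  J = 12
  M = 167 − 12 = 155
  A = 70 − 4·200 − 155 (−26 from intervention) = -911
  V = 48 + 12 + 5·(-911) = -4495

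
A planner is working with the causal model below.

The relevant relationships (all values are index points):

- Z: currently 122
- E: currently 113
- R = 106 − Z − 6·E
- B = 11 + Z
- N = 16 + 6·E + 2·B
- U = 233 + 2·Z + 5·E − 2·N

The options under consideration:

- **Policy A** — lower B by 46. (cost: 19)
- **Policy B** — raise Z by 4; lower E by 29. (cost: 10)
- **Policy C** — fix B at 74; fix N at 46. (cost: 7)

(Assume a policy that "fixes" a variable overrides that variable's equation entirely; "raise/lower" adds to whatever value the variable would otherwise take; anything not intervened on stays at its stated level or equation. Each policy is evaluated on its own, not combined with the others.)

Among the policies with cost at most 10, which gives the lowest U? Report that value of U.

-683

Policy B (Z + 4, E − 29):
  Z = 122 + 4 = 126
  E = 113 − 29 = 84
  B = 11 + 126 = 137
  N = 16 + 6·84 + 2·137 = 794
  U = 233 + 2·126 + 5·84 − 2·794 = -683
Policy C (B := 74, N := 46):
  Z = 122
  E = 113
  B = 74
  N = 46
  U = 233 + 2·122 + 5·113 − 2·46 = 950
Comparing — Policy B: U=-683, Policy C: U=950. Lowest is -683 (Policy B).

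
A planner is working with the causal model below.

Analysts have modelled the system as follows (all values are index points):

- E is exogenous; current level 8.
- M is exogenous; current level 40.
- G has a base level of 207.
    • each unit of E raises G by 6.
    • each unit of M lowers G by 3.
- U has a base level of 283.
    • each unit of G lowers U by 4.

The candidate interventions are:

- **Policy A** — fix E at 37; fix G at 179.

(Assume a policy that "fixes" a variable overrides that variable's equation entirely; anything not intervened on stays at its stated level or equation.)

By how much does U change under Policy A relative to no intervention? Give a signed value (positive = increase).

Baseline:
  E = 8
  M = 40
  G = 207 + 6·8 − 3·40 = 135
  U = 283 − 4·135 = -257
Policy A (E := 37, G := 179):
  E = 37
  M = 40
  G = 179
  U = 283 − 4·179 = -433
Change in U: -433 − (-257) = -176

-176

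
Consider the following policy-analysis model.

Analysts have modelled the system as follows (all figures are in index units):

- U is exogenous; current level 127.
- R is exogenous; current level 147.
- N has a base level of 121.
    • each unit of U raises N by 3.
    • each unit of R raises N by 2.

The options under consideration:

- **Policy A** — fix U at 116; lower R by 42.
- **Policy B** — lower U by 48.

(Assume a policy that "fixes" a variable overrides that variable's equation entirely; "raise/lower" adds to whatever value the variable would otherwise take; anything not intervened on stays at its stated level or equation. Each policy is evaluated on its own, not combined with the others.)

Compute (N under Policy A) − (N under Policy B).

27

Policy A (U := 116, R − 42):
  U = 116
  R = 147 − 42 = 105
  N = 121 + 3·116 + 2·105 = 679
Policy B (U − 48):
  U = 127 − 48 = 79
  R = 147
  N = 121 + 3·79 + 2·147 = 652
N: 679 − 652 = 27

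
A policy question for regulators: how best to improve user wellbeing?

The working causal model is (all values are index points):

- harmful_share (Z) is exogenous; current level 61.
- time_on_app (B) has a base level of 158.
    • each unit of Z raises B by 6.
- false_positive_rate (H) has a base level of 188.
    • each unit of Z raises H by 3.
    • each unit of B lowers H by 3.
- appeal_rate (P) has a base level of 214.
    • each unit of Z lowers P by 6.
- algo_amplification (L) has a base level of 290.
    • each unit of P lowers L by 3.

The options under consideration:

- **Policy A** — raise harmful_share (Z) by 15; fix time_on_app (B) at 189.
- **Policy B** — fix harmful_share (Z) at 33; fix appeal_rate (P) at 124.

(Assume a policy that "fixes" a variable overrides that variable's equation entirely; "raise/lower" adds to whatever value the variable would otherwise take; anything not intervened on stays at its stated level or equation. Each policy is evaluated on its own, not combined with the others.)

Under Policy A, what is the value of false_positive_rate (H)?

Policy A (Z + 15, B := 189):
  Z = 61 + 15 = 76
  B = 189
  H = 188 + 3·76 − 3·189 = -151

-151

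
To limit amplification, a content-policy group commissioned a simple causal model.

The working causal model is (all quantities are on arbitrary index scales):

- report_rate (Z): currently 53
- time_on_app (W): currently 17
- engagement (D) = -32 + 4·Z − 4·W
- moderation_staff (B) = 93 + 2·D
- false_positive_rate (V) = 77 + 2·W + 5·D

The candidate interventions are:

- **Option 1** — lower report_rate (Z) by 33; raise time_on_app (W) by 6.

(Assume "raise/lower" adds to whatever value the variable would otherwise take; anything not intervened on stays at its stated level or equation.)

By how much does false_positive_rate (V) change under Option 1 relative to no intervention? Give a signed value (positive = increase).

-768

Baseline:
  Z = 53
  W = 17
  D = -32 + 4·53 − 4·17 = 112
  V = 77 + 2·17 + 5·112 = 671
Option 1 (Z − 33, W + 6):
  Z = 53 − 33 = 20
  W = 17 + 6 = 23
  D = -32 + 4·20 − 4·23 = -44
  V = 77 + 2·23 + 5·(-44) = -97
Change in V: -97 − 671 = -768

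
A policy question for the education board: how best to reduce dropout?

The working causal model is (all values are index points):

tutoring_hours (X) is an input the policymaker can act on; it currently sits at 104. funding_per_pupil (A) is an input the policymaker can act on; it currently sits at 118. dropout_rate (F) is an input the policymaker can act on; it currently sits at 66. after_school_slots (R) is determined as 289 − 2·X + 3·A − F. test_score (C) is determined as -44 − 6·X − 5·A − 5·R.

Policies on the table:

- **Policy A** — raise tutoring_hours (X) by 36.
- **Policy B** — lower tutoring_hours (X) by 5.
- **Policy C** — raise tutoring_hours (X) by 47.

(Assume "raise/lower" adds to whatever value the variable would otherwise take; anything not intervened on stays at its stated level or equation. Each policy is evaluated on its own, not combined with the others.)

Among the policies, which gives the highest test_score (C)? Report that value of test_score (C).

Policy A (X + 36):
  X = 104 + 36 = 140
  A = 118
  F = 66
  R = 289 − 2·140 + 3·118 − 66 = 297
  C = -44 − 6·140 − 5·118 − 5·297 = -2959
Policy B (X − 5):
  X = 104 − 5 = 99
  A = 118
  F = 66
  R = 289 − 2·99 + 3·118 − 66 = 379
  C = -44 − 6·99 − 5·118 − 5·379 = -3123
Policy C (X + 47):
  X = 104 + 47 = 151
  A = 118
  F = 66
  R = 289 − 2·151 + 3·118 − 66 = 275
  C = -44 − 6·151 − 5·118 − 5·275 = -2915
Comparing — Policy A: C=-2959, Policy B: C=-3123, Policy C: C=-2915. Highest is -2915 (Policy C).

-2915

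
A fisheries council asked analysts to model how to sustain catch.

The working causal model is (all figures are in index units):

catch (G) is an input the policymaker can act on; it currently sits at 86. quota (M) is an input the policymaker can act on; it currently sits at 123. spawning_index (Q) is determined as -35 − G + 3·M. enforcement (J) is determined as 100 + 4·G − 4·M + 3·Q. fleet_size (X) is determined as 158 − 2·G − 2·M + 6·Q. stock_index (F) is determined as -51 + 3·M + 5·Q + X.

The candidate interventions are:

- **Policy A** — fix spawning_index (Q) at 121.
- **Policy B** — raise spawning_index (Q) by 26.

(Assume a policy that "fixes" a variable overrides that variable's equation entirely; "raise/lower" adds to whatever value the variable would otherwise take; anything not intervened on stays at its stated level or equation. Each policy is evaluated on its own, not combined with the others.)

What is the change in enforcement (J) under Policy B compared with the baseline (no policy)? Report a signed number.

78

Baseline:
  G = 86
  M = 123
  Q = -35 − 86 + 3·123 = 248
  J = 100 + 4·86 − 4·123 + 3·248 = 696
Policy B (Q + 26):
  G = 86
  M = 123
  Q = -35 − 86 + 3·123 (+26 from intervention) = 274
  J = 100 + 4·86 − 4·123 + 3·274 = 774
Change in J: 774 − 696 = 78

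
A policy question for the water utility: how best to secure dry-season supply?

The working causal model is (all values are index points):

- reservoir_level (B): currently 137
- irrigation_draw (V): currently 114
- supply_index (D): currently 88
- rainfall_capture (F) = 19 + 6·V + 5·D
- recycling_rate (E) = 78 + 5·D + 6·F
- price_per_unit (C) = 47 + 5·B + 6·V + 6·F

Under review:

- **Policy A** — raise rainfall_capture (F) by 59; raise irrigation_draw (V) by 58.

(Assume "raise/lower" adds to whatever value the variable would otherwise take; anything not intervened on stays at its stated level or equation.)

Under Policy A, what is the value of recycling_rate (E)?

9818

Policy A (F + 59, V + 58):
  V = 114 + 58 = 172
  D = 88
  F = 19 + 6·172 + 5·88 (+59 from intervention) = 1550
  E = 78 + 5·88 + 6·1550 = 9818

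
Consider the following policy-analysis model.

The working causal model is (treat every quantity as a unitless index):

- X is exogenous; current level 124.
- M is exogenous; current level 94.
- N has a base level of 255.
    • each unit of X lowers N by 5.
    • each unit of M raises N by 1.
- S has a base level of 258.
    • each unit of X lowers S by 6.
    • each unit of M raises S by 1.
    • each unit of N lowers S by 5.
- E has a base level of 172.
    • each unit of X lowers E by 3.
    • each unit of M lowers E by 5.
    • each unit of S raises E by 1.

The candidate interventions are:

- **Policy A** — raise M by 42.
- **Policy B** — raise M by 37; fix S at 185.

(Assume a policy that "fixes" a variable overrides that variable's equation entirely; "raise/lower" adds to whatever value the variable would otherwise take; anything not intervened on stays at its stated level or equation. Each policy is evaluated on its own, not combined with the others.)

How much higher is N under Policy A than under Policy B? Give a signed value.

Policy A (M + 42):
  X = 124
  M = 94 + 42 = 136
  N = 255 − 5·124 + 136 = -229
Policy B (M + 37, S := 185):
  X = 124
  M = 94 + 37 = 131
  N = 255 − 5·124 + 131 = -234
N: -229 − (-234) = 5

5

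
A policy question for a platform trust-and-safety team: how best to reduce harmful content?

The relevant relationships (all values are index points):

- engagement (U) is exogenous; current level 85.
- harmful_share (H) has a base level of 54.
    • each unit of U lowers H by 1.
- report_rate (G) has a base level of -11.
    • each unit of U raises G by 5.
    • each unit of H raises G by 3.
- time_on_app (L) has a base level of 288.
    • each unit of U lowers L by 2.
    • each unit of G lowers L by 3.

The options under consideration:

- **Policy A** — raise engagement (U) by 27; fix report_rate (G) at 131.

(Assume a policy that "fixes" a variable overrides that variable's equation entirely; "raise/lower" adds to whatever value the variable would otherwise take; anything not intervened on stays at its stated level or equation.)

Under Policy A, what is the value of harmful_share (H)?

-58

Policy A (U + 27, G := 131):
  U = 85 + 27 = 112
  H = 54 − 112 = -58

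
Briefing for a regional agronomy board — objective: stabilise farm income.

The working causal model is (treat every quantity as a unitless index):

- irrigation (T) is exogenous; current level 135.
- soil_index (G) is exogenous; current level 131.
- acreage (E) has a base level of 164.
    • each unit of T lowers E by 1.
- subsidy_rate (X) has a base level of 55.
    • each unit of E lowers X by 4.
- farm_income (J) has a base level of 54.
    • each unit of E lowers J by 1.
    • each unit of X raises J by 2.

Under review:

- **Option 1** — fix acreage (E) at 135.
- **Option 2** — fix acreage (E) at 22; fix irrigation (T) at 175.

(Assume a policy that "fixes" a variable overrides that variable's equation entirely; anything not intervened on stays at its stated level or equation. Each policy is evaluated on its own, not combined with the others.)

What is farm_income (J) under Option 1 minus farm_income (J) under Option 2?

Option 1 (E := 135):
  T = 135
  E = 135
  X = 55 − 4·135 = -485
  J = 54 − 135 + 2·(-485) = -1051
Option 2 (E := 22, T := 175):
  T = 175
  E = 22
  X = 55 − 4·22 = -33
  J = 54 − 22 + 2·(-33) = -34
J: -1051 − (-34) = -1017

-1017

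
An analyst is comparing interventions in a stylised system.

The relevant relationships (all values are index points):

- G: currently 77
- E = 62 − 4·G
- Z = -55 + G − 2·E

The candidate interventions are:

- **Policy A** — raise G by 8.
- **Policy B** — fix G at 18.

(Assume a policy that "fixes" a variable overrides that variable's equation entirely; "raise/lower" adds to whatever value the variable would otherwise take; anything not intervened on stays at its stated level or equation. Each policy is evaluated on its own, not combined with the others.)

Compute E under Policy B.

Policy B (G := 18):
  G = 18
  E = 62 − 4·18 = -10

-10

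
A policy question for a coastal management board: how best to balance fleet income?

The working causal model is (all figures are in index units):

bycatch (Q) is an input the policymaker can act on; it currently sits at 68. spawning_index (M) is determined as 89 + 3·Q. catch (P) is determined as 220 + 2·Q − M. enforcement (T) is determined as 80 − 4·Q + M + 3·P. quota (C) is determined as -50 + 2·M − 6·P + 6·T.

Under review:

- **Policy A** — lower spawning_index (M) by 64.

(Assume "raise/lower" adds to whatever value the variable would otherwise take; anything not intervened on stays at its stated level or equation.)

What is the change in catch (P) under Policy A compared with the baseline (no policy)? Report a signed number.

Baseline:
  Q = 68
  M = 89 + 3·68 = 293
  P = 220 + 2·68 − 293 = 63
Policy A (M − 64):
  Q = 68
  M = 89 + 3·68 (−64 from intervention) = 229
  P = 220 + 2·68 − 229 = 127
Change in P: 127 − 63 = 64

64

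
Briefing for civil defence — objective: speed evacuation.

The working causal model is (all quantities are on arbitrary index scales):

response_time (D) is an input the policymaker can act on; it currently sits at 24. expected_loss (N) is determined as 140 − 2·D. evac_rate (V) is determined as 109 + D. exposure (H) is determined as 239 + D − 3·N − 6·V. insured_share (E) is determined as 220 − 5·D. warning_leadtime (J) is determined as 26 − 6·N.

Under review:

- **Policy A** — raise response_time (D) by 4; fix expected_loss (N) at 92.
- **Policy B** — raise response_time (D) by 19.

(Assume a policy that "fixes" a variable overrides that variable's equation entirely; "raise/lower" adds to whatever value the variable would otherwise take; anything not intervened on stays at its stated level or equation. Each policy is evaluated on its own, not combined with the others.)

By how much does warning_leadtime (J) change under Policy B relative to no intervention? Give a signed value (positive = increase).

228

Baseline:
  D = 24
  N = 140 − 2·24 = 92
  J = 26 − 6·92 = -526
Policy B (D + 19):
  D = 24 + 19 = 43
  N = 140 − 2·43 = 54
  J = 26 − 6·54 = -298
Change in J: -298 − (-526) = 228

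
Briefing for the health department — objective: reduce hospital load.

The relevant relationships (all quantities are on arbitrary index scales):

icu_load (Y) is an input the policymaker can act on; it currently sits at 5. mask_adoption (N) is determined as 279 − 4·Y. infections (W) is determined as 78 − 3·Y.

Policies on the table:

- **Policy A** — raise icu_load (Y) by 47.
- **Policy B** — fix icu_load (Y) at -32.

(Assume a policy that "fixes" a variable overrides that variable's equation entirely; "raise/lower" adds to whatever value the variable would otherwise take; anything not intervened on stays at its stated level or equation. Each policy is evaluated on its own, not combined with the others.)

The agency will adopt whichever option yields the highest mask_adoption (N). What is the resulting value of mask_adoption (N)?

407

Policy A (Y + 47):
  Y = 5 + 47 = 52
  N = 279 − 4·52 = 71
Policy B (Y := -32):
  Y = -32
  N = 279 − 4·(-32) = 407
Comparing — Policy A: N=71, Policy B: N=407. Highest is 407 (Policy B).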